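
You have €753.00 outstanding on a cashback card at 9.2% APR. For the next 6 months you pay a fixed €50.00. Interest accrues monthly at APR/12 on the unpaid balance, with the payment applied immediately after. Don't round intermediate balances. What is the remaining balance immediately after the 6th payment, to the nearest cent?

€482.50

Monthly rate r = 9.2%/12 = 0.766667% = 0.00766667.
Each month: B ← B·(1+r) − €50.00.
Month 1: interest €5.77; balance after payment €708.77.
Month 2: interest €5.43; balance after payment €664.21.
Month 3: interest €5.09; balance after payment €619.30.
Month 4: interest €4.75; balance after payment €574.05.
Month 5: interest €4.40; balance after payment €528.45.
Month 6: interest €4.05; balance after payment €482.50.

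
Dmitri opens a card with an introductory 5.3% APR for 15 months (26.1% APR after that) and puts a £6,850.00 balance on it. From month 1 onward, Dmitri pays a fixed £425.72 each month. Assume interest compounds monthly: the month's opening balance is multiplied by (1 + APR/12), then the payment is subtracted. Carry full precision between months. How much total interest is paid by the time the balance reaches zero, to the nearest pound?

£290

Promo months 1–15 at r₀ = 5.3%/12 = 0.00441667; months 16+ at r₁ = 26.1%/12 = 0.02175.
After month 15: iterate B ← B·(1+r₀) − £425.72 for 15 months → £731.06.
Then at r₁ with £425.72/mo: n₂ = −ln(1 − r₁·B/P)/ln(1+r₁) ≈ 1.77 → 2 more payments.
Total paid = 16·£425.72 + £328.23 = £7,139.75; interest = £7,139.75 − £6,850.00 = £289.75.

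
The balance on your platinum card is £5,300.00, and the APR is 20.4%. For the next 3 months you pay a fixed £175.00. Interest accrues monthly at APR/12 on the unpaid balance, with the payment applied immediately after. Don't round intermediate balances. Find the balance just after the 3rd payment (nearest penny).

£5,040.95

Monthly rate r = 20.4%/12 = 1.7% = 0.017.
Each month: B ← B·(1+r) − £175.00.
Month 1: interest £90.10; balance after payment £5,215.10.
Month 2: interest £88.66; balance after payment £5,128.76.
Month 3: interest £87.19; balance after payment £5,040.95.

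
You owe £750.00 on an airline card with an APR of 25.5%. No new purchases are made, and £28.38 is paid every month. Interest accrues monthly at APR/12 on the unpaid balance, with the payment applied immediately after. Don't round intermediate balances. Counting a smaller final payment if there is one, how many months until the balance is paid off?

40 payments

Monthly rate r = 25.5%/12 = 2.125% = 0.02125.
Recurrence: B ← B·(1+r) − £28.38.
Month 1: interest £15.94; balance after payment £737.56.
Month 2: interest £15.67; balance after payment £724.85.
Closed form: n = −ln(1 − rB₀/P)/ln(1+r) = −ln(0.43842)/ln(1.02125) ≈ 39.214, so the balance reaches zero during payment 40.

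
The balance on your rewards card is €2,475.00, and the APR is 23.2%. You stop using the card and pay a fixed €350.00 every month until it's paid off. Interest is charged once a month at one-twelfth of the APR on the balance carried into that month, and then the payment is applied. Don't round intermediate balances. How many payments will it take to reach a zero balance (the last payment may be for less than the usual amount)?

8 months

Monthly rate r = 23.2%/12 = 1.93333% = 0.0193333.
Recurrence: B ← B·(1+r) − €350.00.
Month 1: interest €47.85; balance after payment €2,172.85.
Month 2: interest €42.01; balance after payment €1,864.86.
Closed form: n = −ln(1 − rB₀/P)/ln(1+r) = −ln(0.86329)/ln(1.01933) ≈ 7.677, so the balance reaches zero during payment 8.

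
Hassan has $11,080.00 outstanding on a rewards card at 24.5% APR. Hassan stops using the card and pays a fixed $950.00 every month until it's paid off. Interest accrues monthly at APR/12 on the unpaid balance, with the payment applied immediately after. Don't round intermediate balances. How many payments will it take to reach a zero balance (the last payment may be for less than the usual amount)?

14 months

Monthly rate r = 24.5%/12 = 2.04167% = 0.0204167.
Recurrence: B ← B·(1+r) − $950.00.
Month 1: interest $226.22; balance after payment $10,356.22.
Month 2: interest $211.44; balance after payment $9,617.66.
Closed form: n = −ln(1 − rB₀/P)/ln(1+r) = −ln(0.76188)/ln(1.02042) ≈ 13.457, so the balance reaches zero during payment 14.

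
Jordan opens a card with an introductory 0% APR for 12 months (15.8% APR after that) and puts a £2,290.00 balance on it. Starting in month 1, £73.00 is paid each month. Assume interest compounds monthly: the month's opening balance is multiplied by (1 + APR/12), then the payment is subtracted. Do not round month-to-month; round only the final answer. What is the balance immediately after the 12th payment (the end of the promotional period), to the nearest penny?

£1,414.00

Promo months 1–12 at r₀ = 0%/12 = 0; months 13+ at r₁ = 15.8%/12 = 0.0131667.
After month 12 (no interest yet): B = £2,290.00 − 12·£73.00 = £1,414.00.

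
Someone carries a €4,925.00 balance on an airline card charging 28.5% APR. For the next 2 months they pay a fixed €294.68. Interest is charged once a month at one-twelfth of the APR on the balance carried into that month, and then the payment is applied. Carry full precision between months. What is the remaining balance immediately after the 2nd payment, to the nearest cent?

Monthly rate r = 28.5%/12 = 2.375% = 0.02375.
Each month: B ← B·(1+r) − €294.68.
Month 1: interest €116.97; balance after payment €4,747.29.
Month 2: interest €112.75; balance after payment €4,565.36.

€4,565.36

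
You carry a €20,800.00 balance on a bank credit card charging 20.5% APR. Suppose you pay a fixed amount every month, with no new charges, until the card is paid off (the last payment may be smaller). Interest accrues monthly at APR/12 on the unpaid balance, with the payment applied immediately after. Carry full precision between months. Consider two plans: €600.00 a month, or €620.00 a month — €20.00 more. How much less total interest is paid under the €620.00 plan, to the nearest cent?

Monthly rate r = 20.5%/12 = 1.70833% = 0.0170833.
At €600.00/mo: n = ⌈−ln(1 − rB₀/P)/ln(1+r)⌉ = 53 payments (last €574.11); total interest = total paid − €20,800.00 = €10,974.11.
At €620.00/mo: 51 payments (last €158.22); total interest €10,358.22.
Interest saved = €10,974.11 − €10,358.22 = €615.89.

€615.89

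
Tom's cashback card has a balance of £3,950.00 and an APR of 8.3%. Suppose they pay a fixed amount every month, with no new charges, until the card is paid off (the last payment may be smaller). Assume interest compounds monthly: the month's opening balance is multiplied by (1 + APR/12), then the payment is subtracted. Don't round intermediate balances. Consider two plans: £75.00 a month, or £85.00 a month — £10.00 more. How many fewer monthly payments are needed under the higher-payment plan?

9 fewer payments

Monthly rate r = 8.3%/12 = 0.691667% = 0.00691667.
At £75.00/mo: n = ⌈−ln(1 − rB₀/P)/ln(1+r)⌉ = 66 payments (last £54.00); total interest = total paid − £3,950.00 = £979.00.
At £85.00/mo: 57 payments (last £21.70); total interest £831.70.
Payments saved = 66 − 57 = 9.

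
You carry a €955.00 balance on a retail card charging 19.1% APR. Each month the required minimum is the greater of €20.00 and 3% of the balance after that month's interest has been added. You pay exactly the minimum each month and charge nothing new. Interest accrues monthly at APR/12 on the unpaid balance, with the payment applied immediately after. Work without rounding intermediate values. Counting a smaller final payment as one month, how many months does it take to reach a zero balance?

73 months

Monthly rate r = 19.1%/12 = 1.59167% = 0.0159167.
While 3% of the post-interest balance exceeds €20.00, each month B ← (B·(1+r))·(1 − 0.03), i.e. B shrinks by the factor (1+r)·0.97 = 0.98544.
This holds for months 1–26. Entering month 27 the balance is €652.20; 3% of the post-interest balance is now below €20.00, so the flat €20.00 minimum applies from here.
From month 27 a fixed €20.00 at rate r clears €652.20 in 47 more payments. Total: 26 + 47 = 73 months.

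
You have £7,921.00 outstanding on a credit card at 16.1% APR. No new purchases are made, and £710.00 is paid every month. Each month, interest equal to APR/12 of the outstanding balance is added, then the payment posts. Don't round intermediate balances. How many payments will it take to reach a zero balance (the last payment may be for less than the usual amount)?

13 payments

Monthly rate r = 16.1%/12 = 1.34167% = 0.0134167.
Recurrence: B ← B·(1+r) − £710.00.
Month 1: interest £106.27; balance after payment £7,317.27.
Month 2: interest £98.17; balance after payment £6,705.45.
Closed form: n = −ln(1 − rB₀/P)/ln(1+r) = −ln(0.85032)/ln(1.01342) ≈ 12.166, so the balance reaches zero during payment 13.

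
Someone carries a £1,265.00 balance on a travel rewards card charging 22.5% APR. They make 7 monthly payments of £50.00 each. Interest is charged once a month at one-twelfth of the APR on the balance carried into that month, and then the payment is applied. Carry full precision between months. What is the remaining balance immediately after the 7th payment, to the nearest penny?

Monthly rate r = 22.5%/12 = 1.875% = 0.01875.
Each month: B ← B·(1+r) − £50.00.
Month 1: interest £23.72; balance after payment £1,238.72.
Month 2: interest £23.23; balance after payment £1,211.94.
Month 3: interest £22.72; balance after payment £1,184.67.
Month 4: interest £22.21; balance after payment £1,156.88.
Month 5: interest £21.69; balance after payment £1,128.57.
Month 6: interest £21.16; balance after payment £1,099.73.
Month 7: interest £20.62; balance after payment £1,070.35.

£1,070.35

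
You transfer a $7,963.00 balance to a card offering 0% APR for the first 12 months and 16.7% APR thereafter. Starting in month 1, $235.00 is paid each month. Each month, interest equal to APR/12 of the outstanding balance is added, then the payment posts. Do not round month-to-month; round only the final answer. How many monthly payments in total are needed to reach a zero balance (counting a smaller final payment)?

39 payments

Promo months 1–12 at r₀ = 0%/12 = 0; months 13+ at r₁ = 16.7%/12 = 0.0139167.
After month 12 (no interest yet): B = $7,963.00 − 12·$235.00 = $5,143.00.
Then at r₁ with $235.00/mo: n₂ = −ln(1 − r₁·B/P)/ln(1+r₁) ≈ 26.28 → 27 more payments.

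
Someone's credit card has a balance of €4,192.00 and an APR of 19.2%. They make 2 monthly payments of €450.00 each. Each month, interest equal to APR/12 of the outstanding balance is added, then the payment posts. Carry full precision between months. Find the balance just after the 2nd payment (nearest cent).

€3,420.02

Monthly rate r = 19.2%/12 = 1.6% = 0.016.
Each month: B ← B·(1+r) − €450.00.
Month 1: interest €67.07; balance after payment €3,809.07.
Month 2: interest €60.95; balance after payment €3,420.02.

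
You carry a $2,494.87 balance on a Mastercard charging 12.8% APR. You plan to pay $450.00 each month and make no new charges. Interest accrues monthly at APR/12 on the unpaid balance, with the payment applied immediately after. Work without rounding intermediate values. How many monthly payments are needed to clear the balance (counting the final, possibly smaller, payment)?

6 months

Monthly rate r = 12.8%/12 = 1.06667% = 0.0106667.
Recurrence: B ← B·(1+r) − $450.00.
Month 1: interest $26.61; balance after payment $2,071.48.
Month 2: interest $22.10; balance after payment $1,643.58.
Month 3: interest $17.53; balance after payment $1,211.11.
Month 4: interest $12.92; balance after payment $774.03.
Month 5: interest $8.26; balance after payment $332.28.
Month 6: interest $3.54; balance after payment $0.00.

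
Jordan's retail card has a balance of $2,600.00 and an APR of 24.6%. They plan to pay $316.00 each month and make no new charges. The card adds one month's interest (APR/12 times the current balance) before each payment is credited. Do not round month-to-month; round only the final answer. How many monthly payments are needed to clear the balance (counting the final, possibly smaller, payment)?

Monthly rate r = 24.6%/12 = 2.05% = 0.0205.
Recurrence: B ← B·(1+r) − $316.00.
Month 1: interest $53.30; balance after payment $2,337.30.
Month 2: interest $47.91; balance after payment $2,069.21.
Closed form: n = −ln(1 − rB₀/P)/ln(1+r) = −ln(0.83133)/ln(1.0205) ≈ 9.103, so the balance reaches zero during payment 10.

10 payments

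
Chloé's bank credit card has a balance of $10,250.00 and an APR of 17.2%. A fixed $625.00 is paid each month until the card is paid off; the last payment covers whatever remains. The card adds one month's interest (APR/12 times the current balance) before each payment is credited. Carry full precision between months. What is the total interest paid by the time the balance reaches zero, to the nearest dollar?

$1,519

Monthly rate r = 17.2%/12 = 1.43333% = 0.0143333.
Payoff takes n = ⌈−ln(1 − rB₀/P)/ln(1+r)⌉ = ⌈18.829⌉ = 19 payments; the last is $518.76.
Total paid = 18·$625.00 + $518.76 = $11,768.76.
Total interest = total paid − principal = $11,768.76 − $10,250.00 = $1,518.76.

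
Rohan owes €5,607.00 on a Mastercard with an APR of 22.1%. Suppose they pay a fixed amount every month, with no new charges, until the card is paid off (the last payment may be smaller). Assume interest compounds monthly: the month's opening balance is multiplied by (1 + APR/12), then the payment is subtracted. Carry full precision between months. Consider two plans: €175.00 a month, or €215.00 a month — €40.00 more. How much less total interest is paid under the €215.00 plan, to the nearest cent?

Monthly rate r = 22.1%/12 = 1.84167% = 0.0184167.
At €175.00/mo: n = ⌈−ln(1 − rB₀/P)/ln(1+r)⌉ = 49 payments (last €151.80); total interest = total paid − €5,607.00 = €2,944.80.
At €215.00/mo: 36 payments (last €185.95); total interest €2,103.95.
Interest saved = €2,944.80 − €2,103.95 = €840.85.

€840.85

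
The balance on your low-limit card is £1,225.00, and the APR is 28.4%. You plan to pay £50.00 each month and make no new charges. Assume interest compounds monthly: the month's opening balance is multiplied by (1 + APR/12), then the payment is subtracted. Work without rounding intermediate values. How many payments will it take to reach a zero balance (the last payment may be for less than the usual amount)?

38 months

Monthly rate r = 28.4%/12 = 2.36667% = 0.0236667.
Recurrence: B ← B·(1+r) − £50.00.
Month 1: interest £28.99; balance after payment £1,203.99.
Month 2: interest £28.49; balance after payment £1,182.49.
Closed form: n = −ln(1 − rB₀/P)/ln(1+r) = −ln(0.42017)/ln(1.02367) ≈ 37.070, so the balance reaches zero during payment 38.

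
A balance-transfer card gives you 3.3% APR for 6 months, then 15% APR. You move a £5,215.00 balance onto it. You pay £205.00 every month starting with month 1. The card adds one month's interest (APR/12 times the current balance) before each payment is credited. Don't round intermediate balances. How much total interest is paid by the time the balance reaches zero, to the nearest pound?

£713

Promo months 1–6 at r₀ = 3.3%/12 = 0.00275; months 7+ at r₁ = 15%/12 = 0.0125.
After month 6: iterate B ← B·(1+r₀) − £205.00 for 6 months → £4,063.15.
Then at r₁ with £205.00/mo: n₂ = −ln(1 − r₁·B/P)/ln(1+r₁) ≈ 22.92 → 23 more payments.
Total paid = 28·£205.00 + £188.15 = £5,928.15; interest = £5,928.15 − £5,215.00 = £713.15.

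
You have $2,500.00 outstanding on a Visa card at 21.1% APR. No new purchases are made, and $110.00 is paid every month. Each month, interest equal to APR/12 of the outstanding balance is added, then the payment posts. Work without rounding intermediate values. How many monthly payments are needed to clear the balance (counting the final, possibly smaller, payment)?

Monthly rate r = 21.1%/12 = 1.75833% = 0.0175833.
Recurrence: B ← B·(1+r) − $110.00.
Month 1: interest $43.96; balance after payment $2,433.96.
Month 2: interest $42.80; balance after payment $2,366.76.
Closed form: n = −ln(1 − rB₀/P)/ln(1+r) = −ln(0.60038)/ln(1.01758) ≈ 29.270, so the balance reaches zero during payment 30.

30 payments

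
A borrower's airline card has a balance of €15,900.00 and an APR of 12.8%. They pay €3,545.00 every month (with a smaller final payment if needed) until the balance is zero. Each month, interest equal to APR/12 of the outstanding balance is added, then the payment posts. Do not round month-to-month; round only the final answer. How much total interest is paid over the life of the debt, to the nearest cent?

€484.10

Monthly rate r = 12.8%/12 = 1.06667% = 0.0106667.
Payoff takes n = ⌈−ln(1 − rB₀/P)/ln(1+r)⌉ = ⌈4.620⌉ = 5 payments; the last is €2,204.10.
Total paid = 4·€3,545.00 + €2,204.10 = €16,384.10.
Total interest = total paid − principal = €16,384.10 − €15,900.00 = €484.10.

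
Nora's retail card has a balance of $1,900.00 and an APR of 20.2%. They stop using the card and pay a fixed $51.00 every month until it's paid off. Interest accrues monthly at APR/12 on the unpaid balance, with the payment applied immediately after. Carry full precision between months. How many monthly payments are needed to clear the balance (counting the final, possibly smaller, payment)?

60 payments

Monthly rate r = 20.2%/12 = 1.68333% = 0.0168333.
Recurrence: B ← B·(1+r) − $51.00.
Month 1: interest $31.98; balance after payment $1,880.98.
Month 2: interest $31.66; balance after payment $1,861.65.
Closed form: n = −ln(1 − rB₀/P)/ln(1+r) = −ln(0.37288)/ln(1.01683) ≈ 59.096, so the balance reaches zero during payment 60.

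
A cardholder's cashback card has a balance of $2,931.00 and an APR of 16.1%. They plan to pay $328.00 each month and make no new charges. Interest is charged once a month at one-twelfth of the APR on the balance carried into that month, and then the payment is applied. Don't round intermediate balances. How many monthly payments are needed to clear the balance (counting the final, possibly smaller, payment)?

Monthly rate r = 16.1%/12 = 1.34167% = 0.0134167.
Recurrence: B ← B·(1+r) − $328.00.
Month 1: interest $39.32; balance after payment $2,642.32.
Month 2: interest $35.45; balance after payment $2,349.78.
Closed form: n = −ln(1 − rB₀/P)/ln(1+r) = −ln(0.88011)/ln(1.01342) ≈ 9.582, so the balance reaches zero during payment 10.

10 months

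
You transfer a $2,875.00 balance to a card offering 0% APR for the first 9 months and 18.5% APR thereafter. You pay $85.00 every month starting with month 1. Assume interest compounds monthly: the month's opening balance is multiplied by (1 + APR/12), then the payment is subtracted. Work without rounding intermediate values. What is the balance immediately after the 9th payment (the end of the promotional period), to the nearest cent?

Promo months 1–9 at r₀ = 0%/12 = 0; months 10+ at r₁ = 18.5%/12 = 0.0154167.
After month 9 (no interest yet): B = $2,875.00 − 9·$85.00 = $2,110.00.

$2,110.00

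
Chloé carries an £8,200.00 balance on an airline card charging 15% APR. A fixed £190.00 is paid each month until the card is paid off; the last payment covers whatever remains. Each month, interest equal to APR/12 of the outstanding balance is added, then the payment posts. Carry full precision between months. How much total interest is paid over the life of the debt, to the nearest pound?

Monthly rate r = 15%/12 = 1.25% = 0.0125.
Payoff takes n = ⌈−ln(1 − rB₀/P)/ln(1+r)⌉ = ⌈62.418⌉ = 63 payments; the last is £79.65.
Total paid = 62·£190.00 + £79.65 = £11,859.65.
Total interest = total paid − principal = £11,859.65 − £8,200.00 = £3,659.65.

£3,660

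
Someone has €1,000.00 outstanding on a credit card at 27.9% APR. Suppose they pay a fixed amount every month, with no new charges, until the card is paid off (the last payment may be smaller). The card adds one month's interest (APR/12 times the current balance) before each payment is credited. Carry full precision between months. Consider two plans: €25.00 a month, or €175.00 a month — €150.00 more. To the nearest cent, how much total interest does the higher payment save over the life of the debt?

€1,806.87

Monthly rate r = 27.9%/12 = 2.325% = 0.02325.
At €25.00/mo: n = ⌈−ln(1 − rB₀/P)/ln(1+r)⌉ = 116 payments (last €17.59); total interest = total paid − €1,000.00 = €1,892.59.
At €175.00/mo: 7 payments (last €35.72); total interest €85.72.
Interest saved = €1,892.59 − €85.72 = €1,806.87.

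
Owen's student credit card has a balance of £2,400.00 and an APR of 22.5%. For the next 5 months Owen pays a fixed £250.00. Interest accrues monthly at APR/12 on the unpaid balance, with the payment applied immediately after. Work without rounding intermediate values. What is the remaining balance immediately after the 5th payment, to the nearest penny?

£1,335.84

Monthly rate r = 22.5%/12 = 1.875% = 0.01875.
Each month: B ← B·(1+r) − £250.00.
Month 1: interest £45.00; balance after payment £2,195.00.
Month 2: interest £41.16; balance after payment £1,986.16.
Month 3: interest £37.24; balance after payment £1,773.40.
Month 4: interest £33.25; balance after payment £1,556.65.
Month 5: interest £29.19; balance after payment £1,335.84.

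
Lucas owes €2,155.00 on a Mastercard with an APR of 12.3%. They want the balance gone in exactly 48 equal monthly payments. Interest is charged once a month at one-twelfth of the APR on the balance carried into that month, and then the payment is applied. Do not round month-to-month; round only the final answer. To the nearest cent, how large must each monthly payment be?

Monthly rate r = 12.3%/12 = 1.025% = 0.01025.
Level-payment amortization: P = B₀·r / (1 − (1+r)^(−n)) = 2155.00·0.01025 / (1 − 1.01025^(−48)).
Denominator 1 − (1+r)^(−48) = 0.387064518.
P = 22.0888 / 0.387064518 ≈ 57.07.

€57.07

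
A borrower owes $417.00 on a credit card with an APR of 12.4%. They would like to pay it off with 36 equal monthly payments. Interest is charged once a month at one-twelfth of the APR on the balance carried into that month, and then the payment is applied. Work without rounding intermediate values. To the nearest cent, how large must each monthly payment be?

$13.93

Monthly rate r = 12.4%/12 = 1.03333% = 0.0103333.
Level-payment amortization: P = B₀·r / (1 − (1+r)^(−n)) = 417.00·0.0103333 / (1 − 1.01033^(−36)).
Denominator 1 − (1+r)^(−36) = 0.309328619.
P = 4.309 / 0.309328619 ≈ 13.93.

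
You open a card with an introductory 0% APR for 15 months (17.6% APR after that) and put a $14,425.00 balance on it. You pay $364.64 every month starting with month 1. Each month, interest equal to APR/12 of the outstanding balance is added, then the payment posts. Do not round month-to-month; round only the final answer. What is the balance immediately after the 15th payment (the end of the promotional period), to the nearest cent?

Promo months 1–15 at r₀ = 0%/12 = 0; months 16+ at r₁ = 17.6%/12 = 0.0146667.
After month 15 (no interest yet): B = $14,425.00 − 15·$364.64 = $8,955.40.

$8,955.40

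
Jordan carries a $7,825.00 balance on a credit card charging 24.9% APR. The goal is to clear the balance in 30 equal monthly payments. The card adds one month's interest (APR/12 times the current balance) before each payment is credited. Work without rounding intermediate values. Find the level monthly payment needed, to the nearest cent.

Monthly rate r = 24.9%/12 = 2.075% = 0.02075.
Level-payment amortization: P = B₀·r / (1 − (1+r)^(−n)) = 7825.00·0.02075 / (1 − 1.02075^(−30)).
Denominator 1 − (1+r)^(−30) = 0.459969434.
P = 162.369 / 0.459969434 ≈ 353.00.

$353.00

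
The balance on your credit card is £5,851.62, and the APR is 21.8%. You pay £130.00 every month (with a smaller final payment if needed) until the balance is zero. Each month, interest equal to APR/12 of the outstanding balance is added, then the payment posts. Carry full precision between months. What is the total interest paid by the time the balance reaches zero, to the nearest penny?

Monthly rate r = 21.8%/12 = 1.81667% = 0.0181667.
Payoff takes n = ⌈−ln(1 − rB₀/P)/ln(1+r)⌉ = ⌈94.550⌉ = 95 payments; the last is £71.82.
Total paid = 94·£130.00 + £71.82 = £12,291.82.
Total interest = total paid − principal = £12,291.82 − £5,851.62 = £6,440.20.

£6,440.20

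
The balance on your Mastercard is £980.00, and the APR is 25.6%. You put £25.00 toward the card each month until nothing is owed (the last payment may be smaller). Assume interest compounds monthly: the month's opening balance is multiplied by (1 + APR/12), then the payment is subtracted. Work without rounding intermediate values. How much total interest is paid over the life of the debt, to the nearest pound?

£1,163

Monthly rate r = 25.6%/12 = 2.13333% = 0.0213333.
Payoff takes n = ⌈−ln(1 − rB₀/P)/ln(1+r)⌉ = ⌈85.723⌉ = 86 payments; the last is £18.12.
Total paid = 85·£25.00 + £18.12 = £2,143.12.
Total interest = total paid − principal = £2,143.12 − £980.00 = £1,163.12.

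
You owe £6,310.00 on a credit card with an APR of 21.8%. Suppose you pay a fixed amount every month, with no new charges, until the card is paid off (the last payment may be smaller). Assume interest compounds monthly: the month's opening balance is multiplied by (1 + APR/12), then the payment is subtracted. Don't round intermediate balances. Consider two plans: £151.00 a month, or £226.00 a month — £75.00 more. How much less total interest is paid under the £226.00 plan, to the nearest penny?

Monthly rate r = 21.8%/12 = 1.81667% = 0.0181667.
At £151.00/mo: n = ⌈−ln(1 − rB₀/P)/ln(1+r)⌉ = 80 payments (last £10.95); total interest = total paid − £6,310.00 = £5,629.95.
At £226.00/mo: 40 payments (last £70.11); total interest £2,574.11.
Interest saved = £5,629.95 − £2,574.11 = £3,055.84.

£3,055.84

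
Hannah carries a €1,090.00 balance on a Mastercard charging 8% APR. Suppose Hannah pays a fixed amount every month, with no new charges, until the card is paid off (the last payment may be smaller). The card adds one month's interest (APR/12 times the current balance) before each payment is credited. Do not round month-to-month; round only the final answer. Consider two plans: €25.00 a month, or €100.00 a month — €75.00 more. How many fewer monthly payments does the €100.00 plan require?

40 fewer payments

Monthly rate r = 8%/12 = 0.666667% = 0.00666667.
At €25.00/mo: n = ⌈−ln(1 − rB₀/P)/ln(1+r)⌉ = 52 payments (last €17.17); total interest = total paid − €1,090.00 = €202.17.
At €100.00/mo: 12 payments (last €35.48); total interest €45.48.
Payments saved = 52 − 12 = 40.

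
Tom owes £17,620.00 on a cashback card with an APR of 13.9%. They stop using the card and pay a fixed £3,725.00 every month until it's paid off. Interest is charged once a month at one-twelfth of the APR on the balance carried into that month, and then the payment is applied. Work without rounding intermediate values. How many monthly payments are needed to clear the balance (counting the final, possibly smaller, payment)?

Monthly rate r = 13.9%/12 = 1.15833% = 0.0115833.
Recurrence: B ← B·(1+r) − £3,725.00.
Month 1: interest £204.10; balance after payment £14,099.10.
Month 2: interest £163.31; balance after payment £10,537.41.
Month 3: interest £122.06; balance after payment £6,934.47.
Month 4: interest £80.32; balance after payment £3,289.80.
Month 5: interest £38.11; balance after payment £0.00.

5 months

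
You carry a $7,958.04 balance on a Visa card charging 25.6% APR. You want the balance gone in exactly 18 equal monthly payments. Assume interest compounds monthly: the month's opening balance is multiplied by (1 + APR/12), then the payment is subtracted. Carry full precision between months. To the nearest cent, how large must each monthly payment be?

Monthly rate r = 25.6%/12 = 2.13333% = 0.0213333.
Level-payment amortization: P = B₀·r / (1 − (1+r)^(−n)) = 7958.04·0.0213333 / (1 − 1.02133^(−18)).
Denominator 1 − (1+r)^(−18) = 0.316112151.
P = 169.772 / 0.316112151 ≈ 537.06.

$537.06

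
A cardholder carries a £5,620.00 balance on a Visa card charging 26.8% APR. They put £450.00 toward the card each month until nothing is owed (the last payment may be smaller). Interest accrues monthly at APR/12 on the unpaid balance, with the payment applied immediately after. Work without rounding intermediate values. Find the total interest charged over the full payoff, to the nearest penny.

£1,042.95

Monthly rate r = 26.8%/12 = 2.23333% = 0.0223333.
Payoff takes n = ⌈−ln(1 − rB₀/P)/ln(1+r)⌉ = ⌈14.805⌉ = 15 payments; the last is £362.95.
Total paid = 14·£450.00 + £362.95 = £6,662.95.
Total interest = total paid − principal = £6,662.95 − £5,620.00 = £1,042.95.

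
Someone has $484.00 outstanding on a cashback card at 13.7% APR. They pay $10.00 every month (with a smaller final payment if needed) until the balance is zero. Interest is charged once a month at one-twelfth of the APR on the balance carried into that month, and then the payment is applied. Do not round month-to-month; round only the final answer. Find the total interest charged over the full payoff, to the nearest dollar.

Monthly rate r = 13.7%/12 = 1.14167% = 0.0114167.
Payoff takes n = ⌈−ln(1 − rB₀/P)/ln(1+r)⌉ = ⌈70.845⌉ = 71 payments; the last is $8.45.
Total paid = 70·$10.00 + $8.45 = $708.45.
Total interest = total paid − principal = $708.45 − $484.00 = $224.45.

$224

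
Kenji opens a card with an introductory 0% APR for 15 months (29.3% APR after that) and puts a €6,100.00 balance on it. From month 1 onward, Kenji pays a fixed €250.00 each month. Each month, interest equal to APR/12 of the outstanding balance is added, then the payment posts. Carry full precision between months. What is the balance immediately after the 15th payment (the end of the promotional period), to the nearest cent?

Promo months 1–15 at r₀ = 0%/12 = 0; months 16+ at r₁ = 29.3%/12 = 0.0244167.
After month 15 (no interest yet): B = €6,100.00 − 15·€250.00 = €2,350.00.

€2,350.00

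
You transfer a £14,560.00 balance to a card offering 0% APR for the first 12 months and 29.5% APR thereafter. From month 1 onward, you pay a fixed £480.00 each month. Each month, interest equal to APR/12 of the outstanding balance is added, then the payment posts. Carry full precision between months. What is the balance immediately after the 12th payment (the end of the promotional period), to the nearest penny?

Promo months 1–12 at r₀ = 0%/12 = 0; months 13+ at r₁ = 29.5%/12 = 0.0245833.
After month 12 (no interest yet): B = £14,560.00 − 12·£480.00 = £8,800.00.

£8,800.00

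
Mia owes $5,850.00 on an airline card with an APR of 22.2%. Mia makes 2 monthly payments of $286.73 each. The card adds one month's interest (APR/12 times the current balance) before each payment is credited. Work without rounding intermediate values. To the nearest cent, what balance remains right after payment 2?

Monthly rate r = 22.2%/12 = 1.85% = 0.0185.
Each month: B ← B·(1+r) − $286.73.
Month 1: interest $108.22; balance after payment $5,671.50.
Month 2: interest $104.92; balance after payment $5,489.69.

$5,489.69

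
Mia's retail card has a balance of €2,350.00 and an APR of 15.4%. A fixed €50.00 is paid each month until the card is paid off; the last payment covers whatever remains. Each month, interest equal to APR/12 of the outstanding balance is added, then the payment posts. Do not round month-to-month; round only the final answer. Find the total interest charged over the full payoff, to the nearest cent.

€1,274.07

Monthly rate r = 15.4%/12 = 1.28333% = 0.0128333.
Payoff takes n = ⌈−ln(1 − rB₀/P)/ln(1+r)⌉ = ⌈72.480⌉ = 73 payments; the last is €24.07.
Total paid = 72·€50.00 + €24.07 = €3,624.07.
Total interest = total paid − principal = €3,624.07 − €2,350.00 = €1,274.07.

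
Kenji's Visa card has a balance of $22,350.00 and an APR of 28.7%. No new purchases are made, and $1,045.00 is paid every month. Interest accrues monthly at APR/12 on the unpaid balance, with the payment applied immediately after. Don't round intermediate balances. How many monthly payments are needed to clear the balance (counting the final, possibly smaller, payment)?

Monthly rate r = 28.7%/12 = 2.39167% = 0.0239167.
Recurrence: B ← B·(1+r) − $1,045.00.
Month 1: interest $534.54; balance after payment $21,839.54.
Month 2: interest $522.33; balance after payment $21,316.87.
Closed form: n = −ln(1 − rB₀/P)/ln(1+r) = −ln(0.48848)/ln(1.02392) ≈ 30.313, so the balance reaches zero during payment 31.

31 months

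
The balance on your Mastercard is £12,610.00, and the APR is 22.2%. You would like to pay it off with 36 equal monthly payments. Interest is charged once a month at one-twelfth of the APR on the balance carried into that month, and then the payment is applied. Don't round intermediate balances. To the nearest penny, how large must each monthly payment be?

Monthly rate r = 22.2%/12 = 1.85% = 0.0185.
Level-payment amortization: P = B₀·r / (1 − (1+r)^(−n)) = 12610.00·0.0185 / (1 − 1.0185^(−36)).
Denominator 1 − (1+r)^(−36) = 0.483104442.
P = 233.285 / 0.483104442 ≈ 482.89.

£482.89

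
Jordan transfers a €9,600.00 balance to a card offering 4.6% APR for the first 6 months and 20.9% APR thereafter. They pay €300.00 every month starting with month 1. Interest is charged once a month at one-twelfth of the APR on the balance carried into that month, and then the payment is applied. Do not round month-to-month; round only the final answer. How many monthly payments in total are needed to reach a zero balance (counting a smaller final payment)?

43 payments

Promo months 1–6 at r₀ = 4.6%/12 = 0.00383333; months 7+ at r₁ = 20.9%/12 = 0.0174167.
After month 6: iterate B ← B·(1+r₀) − €300.00 for 6 months → €8,005.59.
Then at r₁ with €300.00/mo: n₂ = −ln(1 − r₁·B/P)/ln(1+r₁) ≈ 36.20 → 37 more payments.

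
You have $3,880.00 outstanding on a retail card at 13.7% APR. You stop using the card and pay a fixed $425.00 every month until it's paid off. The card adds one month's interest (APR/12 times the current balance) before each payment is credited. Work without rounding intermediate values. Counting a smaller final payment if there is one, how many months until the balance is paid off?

Monthly rate r = 13.7%/12 = 1.14167% = 0.0114167.
Recurrence: B ← B·(1+r) − $425.00.
Month 1: interest $44.30; balance after payment $3,499.30.
Month 2: interest $39.95; balance after payment $3,114.25.
Closed form: n = −ln(1 − rB₀/P)/ln(1+r) = −ln(0.89577)/ln(1.01142) ≈ 9.696, so the balance reaches zero during payment 10.

10 months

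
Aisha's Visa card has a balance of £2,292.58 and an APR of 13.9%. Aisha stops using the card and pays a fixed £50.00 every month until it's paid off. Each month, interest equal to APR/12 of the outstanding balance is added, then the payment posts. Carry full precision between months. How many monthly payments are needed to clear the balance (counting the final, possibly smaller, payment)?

Monthly rate r = 13.9%/12 = 1.15833% = 0.0115833.
Recurrence: B ← B·(1+r) − £50.00.
Month 1: interest £26.56; balance after payment £2,269.14.
Month 2: interest £26.28; balance after payment £2,245.42.
Closed form: n = −ln(1 − rB₀/P)/ln(1+r) = −ln(0.46889)/ln(1.01158) ≈ 65.765, so the balance reaches zero during payment 66.

66 payments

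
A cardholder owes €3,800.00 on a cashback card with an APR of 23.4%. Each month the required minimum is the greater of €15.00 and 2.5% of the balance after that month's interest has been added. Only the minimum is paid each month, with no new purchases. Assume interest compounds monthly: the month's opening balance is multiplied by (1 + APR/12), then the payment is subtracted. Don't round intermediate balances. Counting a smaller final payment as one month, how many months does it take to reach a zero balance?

386 months

Monthly rate r = 23.4%/12 = 1.95% = 0.0195.
While 2.5% of the post-interest balance exceeds €15.00, each month B ← (B·(1+r))·(1 − 0.025), i.e. B shrinks by the factor (1+r)·0.975 = 0.99401.
This holds for months 1–311. Entering month 312 the balance is €587.01; 2.5% of the post-interest balance is now below €15.00, so the flat €15.00 minimum applies from here.
From month 312 a fixed €15.00 at rate r clears €587.01 in 75 more payments. Total: 311 + 75 = 386 months.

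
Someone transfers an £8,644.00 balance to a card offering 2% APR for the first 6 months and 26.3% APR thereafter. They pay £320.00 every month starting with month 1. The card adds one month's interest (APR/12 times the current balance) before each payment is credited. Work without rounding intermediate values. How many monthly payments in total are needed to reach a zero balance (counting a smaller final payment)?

Promo months 1–6 at r₀ = 2%/12 = 0.00166667; months 7+ at r₁ = 26.3%/12 = 0.0219167.
After month 6: iterate B ← B·(1+r₀) − £320.00 for 6 months → £6,802.78.
Then at r₁ with £320.00/mo: n₂ = −ln(1 − r₁·B/P)/ln(1+r₁) ≈ 28.93 → 29 more payments.

35 months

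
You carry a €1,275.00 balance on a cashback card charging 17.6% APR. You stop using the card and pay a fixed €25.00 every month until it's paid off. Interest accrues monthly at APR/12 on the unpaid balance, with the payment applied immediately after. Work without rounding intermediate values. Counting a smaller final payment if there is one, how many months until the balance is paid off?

Monthly rate r = 17.6%/12 = 1.46667% = 0.0146667.
Recurrence: B ← B·(1+r) − €25.00.
Month 1: interest €18.70; balance after payment €1,268.70.
Month 2: interest €18.61; balance after payment €1,262.31.
Closed form: n = −ln(1 − rB₀/P)/ln(1+r) = −ln(0.252)/ln(1.01467) ≈ 94.664, so the balance reaches zero during payment 95.

95 payments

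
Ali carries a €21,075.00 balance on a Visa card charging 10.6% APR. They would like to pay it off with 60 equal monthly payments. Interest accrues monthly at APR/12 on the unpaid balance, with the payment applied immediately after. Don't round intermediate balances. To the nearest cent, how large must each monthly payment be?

€454.03

Monthly rate r = 10.6%/12 = 0.883333% = 0.00883333.
Level-payment amortization: P = B₀·r / (1 − (1+r)^(−n)) = 21075.00·0.00883333 / (1 − 1.00883^(−60)).
Denominator 1 − (1+r)^(−60) = 0.41002367.
P = 186.162 / 0.41002367 ≈ 454.03.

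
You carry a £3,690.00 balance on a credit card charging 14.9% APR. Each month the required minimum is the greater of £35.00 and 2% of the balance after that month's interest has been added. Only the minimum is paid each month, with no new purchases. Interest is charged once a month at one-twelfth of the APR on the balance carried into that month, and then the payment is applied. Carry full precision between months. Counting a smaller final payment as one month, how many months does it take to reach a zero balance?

174 months

Monthly rate r = 14.9%/12 = 1.24167% = 0.0124167.
While 2% of the post-interest balance exceeds £35.00, each month B ← (B·(1+r))·(1 − 0.02), i.e. B shrinks by the factor (1+r)·0.98 = 0.99217.
This holds for months 1–97. Entering month 98 the balance is £1,721.10; 2% of the post-interest balance is now below £35.00, so the flat £35.00 minimum applies from here.
From month 98 a fixed £35.00 at rate r clears £1,721.10 in 77 more payments. Total: 97 + 77 = 174 months.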